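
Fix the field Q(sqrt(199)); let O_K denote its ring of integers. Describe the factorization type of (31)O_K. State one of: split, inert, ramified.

199 mod 4 = 3, hence disc K = 4·199 = 796 and O_K = ℤ[√199].
Since gcd(31, 796) = 1 the prime 31 does not ramify.
Euler's criterion: 199^15 mod 31 = 30. Thus (199|31) = -1.
Legendre symbol -1 ⇒ 31 is inert.

inert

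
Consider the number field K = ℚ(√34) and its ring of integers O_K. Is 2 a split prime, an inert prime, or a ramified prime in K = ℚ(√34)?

34 mod 4 = 2, hence disc K = 4·34 = 136 and O_K = ℤ[√34].
disc(K) = 136 = 2·68, so p = 2 is ramified.

ramified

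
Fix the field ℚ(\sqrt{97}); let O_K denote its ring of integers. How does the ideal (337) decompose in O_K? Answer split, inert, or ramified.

337 remains inert

97 mod 4 = 1, hence disc K = 97 and O_K = ℤ[(1+√97)/2].
Since gcd(337, 97) = 1 the prime 337 does not ramify.
(97/337) = 97^168 mod 337 = 336, giving Legendre symbol -1.
d is a non-residue mod p, hence 337 remains inert in O_K.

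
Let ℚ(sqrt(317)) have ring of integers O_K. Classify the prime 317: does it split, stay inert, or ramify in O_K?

ramified

d = 317 ≡ 1 (mod 4), so O_K = ℤ[(1+√317)/2] and disc(K) = d = 317.
disc(K) = 317 = 317·1, so p = 317 is ramified.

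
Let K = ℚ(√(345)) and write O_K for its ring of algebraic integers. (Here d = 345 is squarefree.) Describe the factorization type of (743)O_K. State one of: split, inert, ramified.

d = 345 ≡ 1 (mod 4), so O_K = ℤ[(1+√345)/2] and disc(K) = d = 345.
743 ∤ 345, so 743 is unramified.
Compute (345/743) via Euler: 345^((743-1)/2) mod 743 = 742, so (345/743) = -1.
(345/743) = -1, so 743 is inert.

p is inert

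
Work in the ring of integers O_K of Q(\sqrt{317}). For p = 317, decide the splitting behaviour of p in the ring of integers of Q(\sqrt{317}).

Since 317 ≡ 1 mod 4, the ring of integers is ℤ[(1+√317)/2] with discriminant 317.
317 divides disc(K) = 317, so 317 ramifies.

ramified — (317) = 𝔭²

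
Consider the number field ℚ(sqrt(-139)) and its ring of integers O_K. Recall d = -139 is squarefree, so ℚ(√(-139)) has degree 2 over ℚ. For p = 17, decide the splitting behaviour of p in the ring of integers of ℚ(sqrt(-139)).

17 remains inert

d = -139 ≡ 1 (mod 4), so O_K = ℤ[(1+√-139)/2] and disc(K) = d = -139.
17 ∤ -139, so 17 is unramified.
Compute (-139/17) via Euler: 14^((17-1)/2) mod 17 = 16, so (-139/17) = -1.
Legendre symbol -1 ⇒ 17 is inert.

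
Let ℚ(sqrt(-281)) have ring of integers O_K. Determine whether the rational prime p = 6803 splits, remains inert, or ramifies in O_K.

remains prime (inert)

Since -281 ≢ 1 mod 4, the ring of integers is ℤ[√-281] with discriminant 4·(-281) = -1124.
Since gcd(6803, -1124) = 1 the prime 6803 does not ramify.
(-281/6803) = 6522^3401 mod 6803 = 6802, giving Legendre symbol -1.
(-281/6803) = -1, so 6803 is inert.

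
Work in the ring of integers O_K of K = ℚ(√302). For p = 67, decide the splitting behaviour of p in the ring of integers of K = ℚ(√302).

302 mod 4 = 2, hence disc K = 4·302 = 1208 and O_K = ℤ[√302].
67 ∤ 1208, so 67 is unramified.
Euler's criterion: 302^33 mod 67 = 66. Thus (302|67) = -1.
(302/67) = -1, so 67 is inert.

inert — (67) stays prime in O_K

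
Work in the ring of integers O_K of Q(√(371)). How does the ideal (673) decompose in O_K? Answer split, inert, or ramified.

split

Since 371 ≢ 1 mod 4, the ring of integers is ℤ[√371] with discriminant 4·371 = 1484.
disc(K) = 1484 is not divisible by 673; 673 is unramified.
Compute (371/673) via Euler: 371^((673-1)/2) mod 673 = 1, so (371/673) = 1.
d is a quadratic residue mod p, hence 673 splits in O_K.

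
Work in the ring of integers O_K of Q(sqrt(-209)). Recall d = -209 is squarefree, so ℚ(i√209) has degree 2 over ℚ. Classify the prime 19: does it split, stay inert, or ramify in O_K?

ramified

Since -209 ≢ 1 mod 4, the ring of integers is ℤ[√-209] with discriminant 4·(-209) = -836.
disc(K) = -836 = 19·(-44), so p = 19 is ramified.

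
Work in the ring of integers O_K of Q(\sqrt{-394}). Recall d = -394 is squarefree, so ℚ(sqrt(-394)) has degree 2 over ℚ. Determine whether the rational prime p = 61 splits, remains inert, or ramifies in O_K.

inert — (61) stays prime in O_K

d = -394 ≡ 2 (mod 4), so O_K = ℤ[√-394] and disc(K) = 4d = -1576.
disc(K) = -1576 is not divisible by 61; 61 is unramified.
(-394/61) = 33^30 mod 61 = 60, giving Legendre symbol -1.
Legendre symbol -1 ⇒ 61 is inert.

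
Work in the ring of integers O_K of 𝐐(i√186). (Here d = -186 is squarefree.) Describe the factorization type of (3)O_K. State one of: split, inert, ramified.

-186 mod 4 = 2, hence disc K = 4·(-186) = -744 and O_K = ℤ[√-186].
Ramification test: 3 | -744. The prime 3 ramifies in K.

p ramifies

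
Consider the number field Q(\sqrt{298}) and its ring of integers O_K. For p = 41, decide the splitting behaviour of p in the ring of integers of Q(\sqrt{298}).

remains prime (inert)

d = 298 ≡ 2 (mod 4), so O_K = ℤ[√298] and disc(K) = 4d = 1192.
41 ∤ 1192, so 41 is unramified.
Compute (298/41) via Euler: 11^((41-1)/2) mod 41 = 40, so (298/41) = -1.
d is a non-residue mod p, hence 41 remains inert in O_K.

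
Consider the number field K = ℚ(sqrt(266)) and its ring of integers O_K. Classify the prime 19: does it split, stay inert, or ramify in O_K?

ramifies in O_K

Since 266 ≢ 1 mod 4, the ring of integers is ℤ[√266] with discriminant 4·266 = 1064.
Ramification test: 19 | 1064. The prime 19 ramifies in K.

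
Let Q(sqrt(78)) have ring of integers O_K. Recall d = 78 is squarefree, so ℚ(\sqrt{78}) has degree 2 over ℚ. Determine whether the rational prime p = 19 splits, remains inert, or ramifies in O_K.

19 remains inert

78 mod 4 = 2, hence disc K = 4·78 = 312 and O_K = ℤ[√78].
Since gcd(19, 312) = 1 the prime 19 does not ramify.
Compute (78/19) via Euler: 2^((19-1)/2) mod 19 = 18, so (78/19) = -1.
d is a non-residue mod p, hence 19 remains inert in O_K.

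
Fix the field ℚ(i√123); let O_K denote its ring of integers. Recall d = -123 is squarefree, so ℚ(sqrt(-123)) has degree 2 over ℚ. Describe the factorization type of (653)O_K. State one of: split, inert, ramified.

p splits

d = -123 ≡ 1 (mod 4), so O_K = ℤ[(1+√-123)/2] and disc(K) = d = -123.
Since gcd(653, -123) = 1 the prime 653 does not ramify.
Compute (-123/653) via Euler: 530^((653-1)/2) mod 653 = 1, so (-123/653) = 1.
Legendre symbol 1 ⇒ 653 is split.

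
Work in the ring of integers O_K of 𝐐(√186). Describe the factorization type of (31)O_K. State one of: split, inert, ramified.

ramified

d = 186 ≡ 2 (mod 4), so O_K = ℤ[√186] and disc(K) = 4d = 744.
Ramification test: 31 | 744. The prime 31 ramifies in K.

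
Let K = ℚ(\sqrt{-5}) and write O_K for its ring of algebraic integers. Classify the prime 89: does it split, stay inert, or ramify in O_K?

split — (89) = 𝔭₁𝔭₂ with 𝔭₁ ≠ 𝔭₂

d = -5 ≡ 3 (mod 4), so O_K = ℤ[√-5] and disc(K) = 4d = -20.
89 ∤ -20, so 89 is unramified.
Euler's criterion: (-5)^44 mod 89 = 1. Thus (-5|89) = 1.
(-5/89) = 1, so 89 splits.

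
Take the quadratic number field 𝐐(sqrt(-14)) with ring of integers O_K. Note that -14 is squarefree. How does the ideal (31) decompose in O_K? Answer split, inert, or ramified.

inert

-14 mod 4 = 2, hence disc K = 4·(-14) = -56 and O_K = ℤ[√-14].
disc(K) = -56 is not divisible by 31; 31 is unramified.
Legendre symbol by Euler's criterion: (-14/31) ≡ (-14)^15 ≡ 30 (mod 31), i.e. (-14/31) = -1.
Legendre symbol -1 ⇒ 31 is inert.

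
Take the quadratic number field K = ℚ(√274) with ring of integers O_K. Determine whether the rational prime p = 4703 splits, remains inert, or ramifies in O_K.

p is inert

Since 274 ≢ 1 mod 4, the ring of integers is ℤ[√274] with discriminant 4·274 = 1096.
4703 ∤ 1096, so 4703 is unramified.
Euler's criterion: 274^2351 mod 4703 = 4702. Thus (274|4703) = -1.
Legendre symbol -1 ⇒ 4703 is inert.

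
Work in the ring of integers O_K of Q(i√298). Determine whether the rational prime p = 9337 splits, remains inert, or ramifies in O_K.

d = -298 ≡ 2 (mod 4), so O_K = ℤ[√-298] and disc(K) = 4d = -1192.
9337 ∤ -1192, so 9337 is unramified.
Compute (-298/9337) via Euler: 9039^((9337-1)/2) mod 9337 = 9336, so (-298/9337) = -1.
Legendre symbol -1 ⇒ 9337 is inert.

remains prime (inert)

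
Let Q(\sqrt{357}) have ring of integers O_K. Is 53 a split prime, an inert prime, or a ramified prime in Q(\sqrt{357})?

Since 357 ≡ 1 mod 4, the ring of integers is ℤ[(1+√357)/2] with discriminant 357.
disc(K) = 357 is not divisible by 53; 53 is unramified.
(357/53) = 39^26 mod 53 = 52, giving Legendre symbol -1.
(357/53) = -1, so 53 is inert.

remains prime (inert)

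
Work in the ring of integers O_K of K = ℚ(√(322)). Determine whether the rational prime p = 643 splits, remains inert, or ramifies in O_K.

322 mod 4 = 2, hence disc K = 4·322 = 1288 and O_K = ℤ[√322].
643 ∤ 1288, so 643 is unramified.
Legendre symbol by Euler's criterion: (322/643) ≡ 322^321 ≡ 642 (mod 643), i.e. (322/643) = -1.
Legendre symbol -1 ⇒ 643 is inert.

remains prime (inert)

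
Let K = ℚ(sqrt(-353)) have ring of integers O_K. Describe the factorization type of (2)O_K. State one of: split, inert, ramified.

p ramifies

d = -353 ≡ 3 (mod 4), so O_K = ℤ[√-353] and disc(K) = 4d = -1412.
disc(K) = -1412 = 2·(-706), so p = 2 is ramified.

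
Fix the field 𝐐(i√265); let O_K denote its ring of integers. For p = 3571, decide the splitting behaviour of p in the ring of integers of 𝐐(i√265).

Since -265 ≢ 1 mod 4, the ring of integers is ℤ[√-265] with discriminant 4·(-265) = -1060.
disc(K) = -1060 is not divisible by 3571; 3571 is unramified.
(-265/3571) = 3306^1785 mod 3571 = 1, giving Legendre symbol 1.
d is a quadratic residue mod p, hence 3571 splits in O_K.

splits completely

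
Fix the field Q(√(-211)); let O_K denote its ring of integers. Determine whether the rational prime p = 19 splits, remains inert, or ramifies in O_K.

-211 mod 4 = 1, hence disc K = -211 and O_K = ℤ[(1+√-211)/2].
Since gcd(19, -211) = 1 the prime 19 does not ramify.
Compute (-211/19) via Euler: 17^((19-1)/2) mod 19 = 1, so (-211/19) = 1.
(-211/19) = 1, so 19 splits.

split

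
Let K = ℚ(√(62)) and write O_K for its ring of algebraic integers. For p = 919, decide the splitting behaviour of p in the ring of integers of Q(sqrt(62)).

remains prime (inert)

62 mod 4 = 2, hence disc K = 4·62 = 248 and O_K = ℤ[√62].
Since gcd(919, 248) = 1 the prime 919 does not ramify.
Legendre symbol by Euler's criterion: (62/919) ≡ 62^459 ≡ 918 (mod 919), i.e. (62/919) = -1.
(62/919) = -1, so 919 is inert.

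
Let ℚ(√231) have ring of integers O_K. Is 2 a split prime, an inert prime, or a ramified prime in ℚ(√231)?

p ramifies

d = 231 ≡ 3 (mod 4), so O_K = ℤ[√231] and disc(K) = 4d = 924.
Ramification test: 2 | 924. The prime 2 ramifies in K.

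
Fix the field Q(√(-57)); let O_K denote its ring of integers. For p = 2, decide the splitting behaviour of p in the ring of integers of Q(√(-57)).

ramified — (2) = 𝔭²

-57 mod 4 = 3, hence disc K = 4·(-57) = -228 and O_K = ℤ[√-57].
disc(K) = -228 = 2·(-114), so p = 2 is ramified.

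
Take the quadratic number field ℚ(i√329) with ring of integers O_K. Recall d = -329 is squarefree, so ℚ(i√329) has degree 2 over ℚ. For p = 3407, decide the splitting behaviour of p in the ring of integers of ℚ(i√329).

inert — (3407) stays prime in O_K

d = -329 ≡ 3 (mod 4), so O_K = ℤ[√-329] and disc(K) = 4d = -1316.
3407 ∤ -1316, so 3407 is unramified.
Legendre symbol by Euler's criterion: (-329/3407) ≡ (-329)^1703 ≡ 3406 (mod 3407), i.e. (-329/3407) = -1.
Legendre symbol -1 ⇒ 3407 is inert.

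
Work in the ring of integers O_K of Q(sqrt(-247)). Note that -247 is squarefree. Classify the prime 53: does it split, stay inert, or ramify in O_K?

Since -247 ≡ 1 mod 4, the ring of integers is ℤ[(1+√-247)/2] with discriminant -247.
53 ∤ -247, so 53 is unramified.
Legendre symbol by Euler's criterion: (-247/53) ≡ (-247)^26 ≡ 52 (mod 53), i.e. (-247/53) = -1.
d is a non-residue mod p, hence 53 remains inert in O_K.

53 remains inert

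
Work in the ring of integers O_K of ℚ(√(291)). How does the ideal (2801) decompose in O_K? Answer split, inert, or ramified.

inert — (2801) stays prime in O_K

Since 291 ≢ 1 mod 4, the ring of integers is ℤ[√291] with discriminant 4·291 = 1164.
Since gcd(2801, 1164) = 1 the prime 2801 does not ramify.
Euler's criterion: 291^1400 mod 2801 = 2800. Thus (291|2801) = -1.
Legendre symbol -1 ⇒ 2801 is inert.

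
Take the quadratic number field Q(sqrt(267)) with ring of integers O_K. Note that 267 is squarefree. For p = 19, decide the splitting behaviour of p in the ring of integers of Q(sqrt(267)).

Since 267 ≢ 1 mod 4, the ring of integers is ℤ[√267] with discriminant 4·267 = 1068.
19 ∤ 1068, so 19 is unramified.
Compute (267/19) via Euler: 1^((19-1)/2) mod 19 = 1, so (267/19) = 1.
Legendre symbol 1 ⇒ 19 is split.

p splits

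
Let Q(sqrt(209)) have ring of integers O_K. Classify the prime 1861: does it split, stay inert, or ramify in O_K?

split — (1861) = 𝔭₁𝔭₂ with 𝔭₁ ≠ 𝔭₂

209 mod 4 = 1, hence disc K = 209 and O_K = ℤ[(1+√209)/2].
Since gcd(1861, 209) = 1 the prime 1861 does not ramify.
Euler's criterion: 209^930 mod 1861 = 1. Thus (209|1861) = 1.
(209/1861) = 1, so 1861 splits.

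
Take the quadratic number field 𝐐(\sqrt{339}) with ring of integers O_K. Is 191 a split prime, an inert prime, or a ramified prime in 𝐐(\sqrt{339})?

339 mod 4 = 3, hence disc K = 4·339 = 1356 and O_K = ℤ[√339].
191 ∤ 1356, so 191 is unramified.
Euler's criterion: 339^95 mod 191 = 190. Thus (339|191) = -1.
Legendre symbol -1 ⇒ 191 is inert.

p is inert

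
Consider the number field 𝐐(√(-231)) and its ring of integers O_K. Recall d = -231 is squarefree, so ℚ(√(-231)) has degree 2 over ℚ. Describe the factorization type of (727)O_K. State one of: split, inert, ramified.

-231 mod 4 = 1, hence disc K = -231 and O_K = ℤ[(1+√-231)/2].
727 ∤ -231, so 727 is unramified.
Compute (-231/727) via Euler: 496^((727-1)/2) mod 727 = 726, so (-231/727) = -1.
Legendre symbol -1 ⇒ 727 is inert.

inert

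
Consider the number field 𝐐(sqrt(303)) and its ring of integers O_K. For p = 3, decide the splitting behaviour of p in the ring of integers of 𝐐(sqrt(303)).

Since 303 ≢ 1 mod 4, the ring of integers is ℤ[√303] with discriminant 4·303 = 1212.
3 divides disc(K) = 1212, so 3 ramifies.

ramified — (3) = 𝔭²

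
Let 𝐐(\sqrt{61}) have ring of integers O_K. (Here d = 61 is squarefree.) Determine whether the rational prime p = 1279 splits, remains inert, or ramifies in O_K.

inert

d = 61 ≡ 1 (mod 4), so O_K = ℤ[(1+√61)/2] and disc(K) = d = 61.
1279 ∤ 61, so 1279 is unramified.
Compute (61/1279) via Euler: 61^((1279-1)/2) mod 1279 = 1278, so (61/1279) = -1.
Legendre symbol -1 ⇒ 1279 is inert.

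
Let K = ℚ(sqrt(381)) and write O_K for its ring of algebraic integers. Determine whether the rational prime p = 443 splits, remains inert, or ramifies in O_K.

p is inert

381 mod 4 = 1, hence disc K = 381 and O_K = ℤ[(1+√381)/2].
443 ∤ 381, so 443 is unramified.
Legendre symbol by Euler's criterion: (381/443) ≡ 381^221 ≡ 442 (mod 443), i.e. (381/443) = -1.
(381/443) = -1, so 443 is inert.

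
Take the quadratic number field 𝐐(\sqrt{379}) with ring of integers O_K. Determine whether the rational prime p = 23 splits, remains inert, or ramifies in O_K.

379 mod 4 = 3, hence disc K = 4·379 = 1516 and O_K = ℤ[√379].
Since gcd(23, 1516) = 1 the prime 23 does not ramify.
Compute (379/23) via Euler: 11^((23-1)/2) mod 23 = 22, so (379/23) = -1.
(379/23) = -1, so 23 is inert.

remains prime (inert)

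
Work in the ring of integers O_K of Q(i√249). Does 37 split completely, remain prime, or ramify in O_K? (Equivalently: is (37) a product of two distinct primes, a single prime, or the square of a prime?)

splits completely

Since -249 ≢ 1 mod 4, the ring of integers is ℤ[√-249] with discriminant 4·(-249) = -996.
Since gcd(37, -996) = 1 the prime 37 does not ramify.
(-249/37) = 10^18 mod 37 = 1, giving Legendre symbol 1.
d is a quadratic residue mod p, hence 37 splits in O_K.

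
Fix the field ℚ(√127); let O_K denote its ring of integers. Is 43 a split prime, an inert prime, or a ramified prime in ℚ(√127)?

d = 127 ≡ 3 (mod 4), so O_K = ℤ[√127] and disc(K) = 4d = 508.
43 ∤ 508, so 43 is unramified.
Legendre symbol by Euler's criterion: (127/43) ≡ 127^21 ≡ 1 (mod 43), i.e. (127/43) = 1.
d is a quadratic residue mod p, hence 43 splits in O_K.

split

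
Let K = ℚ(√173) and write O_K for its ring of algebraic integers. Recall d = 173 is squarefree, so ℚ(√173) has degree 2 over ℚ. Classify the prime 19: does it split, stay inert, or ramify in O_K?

19 remains inert

Since 173 ≡ 1 mod 4, the ring of integers is ℤ[(1+√173)/2] with discriminant 173.
Since gcd(19, 173) = 1 the prime 19 does not ramify.
(173/19) = 2^9 mod 19 = 18, giving Legendre symbol -1.
d is a non-residue mod p, hence 19 remains inert in O_K.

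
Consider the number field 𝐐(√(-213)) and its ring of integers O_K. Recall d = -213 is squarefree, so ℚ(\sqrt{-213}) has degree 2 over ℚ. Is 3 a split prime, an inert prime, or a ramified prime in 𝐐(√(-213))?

3 is ramified

-213 mod 4 = 3, hence disc K = 4·(-213) = -852 and O_K = ℤ[√-213].
disc(K) = -852 = 3·(-284), so p = 3 is ramified.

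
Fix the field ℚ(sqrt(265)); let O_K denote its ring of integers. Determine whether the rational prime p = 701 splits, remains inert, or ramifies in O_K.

Since 265 ≡ 1 mod 4, the ring of integers is ℤ[(1+√265)/2] with discriminant 265.
disc(K) = 265 is not divisible by 701; 701 is unramified.
(265/701) = 265^350 mod 701 = 700, giving Legendre symbol -1.
d is a non-residue mod p, hence 701 remains inert in O_K.

inert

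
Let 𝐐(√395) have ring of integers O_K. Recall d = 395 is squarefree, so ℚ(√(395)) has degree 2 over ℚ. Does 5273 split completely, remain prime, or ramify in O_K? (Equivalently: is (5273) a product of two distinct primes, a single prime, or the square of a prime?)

5273 splits in O_K

d = 395 ≡ 3 (mod 4), so O_K = ℤ[√395] and disc(K) = 4d = 1580.
Since gcd(5273, 1580) = 1 the prime 5273 does not ramify.
Compute (395/5273) via Euler: 395^((5273-1)/2) mod 5273 = 1, so (395/5273) = 1.
Legendre symbol 1 ⇒ 5273 is split.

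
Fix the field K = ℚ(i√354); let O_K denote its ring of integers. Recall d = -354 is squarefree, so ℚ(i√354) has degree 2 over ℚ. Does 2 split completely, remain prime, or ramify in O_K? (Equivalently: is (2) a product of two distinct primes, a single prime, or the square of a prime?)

ramified

d = -354 ≡ 2 (mod 4), so O_K = ℤ[√-354] and disc(K) = 4d = -1416.
2 divides disc(K) = -1416, so 2 ramifies.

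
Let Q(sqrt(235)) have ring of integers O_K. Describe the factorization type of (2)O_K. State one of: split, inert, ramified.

d = 235 ≡ 3 (mod 4), so O_K = ℤ[√235] and disc(K) = 4d = 940.
disc(K) = 940 = 2·470, so p = 2 is ramified.

ramified — (2) = 𝔭²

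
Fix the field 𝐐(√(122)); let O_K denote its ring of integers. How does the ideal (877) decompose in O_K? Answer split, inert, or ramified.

p splits

122 mod 4 = 2, hence disc K = 4·122 = 488 and O_K = ℤ[√122].
877 ∤ 488, so 877 is unramified.
Legendre symbol by Euler's criterion: (122/877) ≡ 122^438 ≡ 1 (mod 877), i.e. (122/877) = 1.
Legendre symbol 1 ⇒ 877 is split.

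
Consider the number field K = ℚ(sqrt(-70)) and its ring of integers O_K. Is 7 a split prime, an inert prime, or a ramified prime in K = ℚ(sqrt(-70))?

ramified

Since -70 ≢ 1 mod 4, the ring of integers is ℤ[√-70] with discriminant 4·(-70) = -280.
disc(K) = -280 = 7·(-40), so p = 7 is ramified.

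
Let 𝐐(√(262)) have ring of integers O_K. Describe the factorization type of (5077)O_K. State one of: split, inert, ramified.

d = 262 ≡ 2 (mod 4), so O_K = ℤ[√262] and disc(K) = 4d = 1048.
Since gcd(5077, 1048) = 1 the prime 5077 does not ramify.
Compute (262/5077) via Euler: 262^((5077-1)/2) mod 5077 = 5076, so (262/5077) = -1.
(262/5077) = -1, so 5077 is inert.

inert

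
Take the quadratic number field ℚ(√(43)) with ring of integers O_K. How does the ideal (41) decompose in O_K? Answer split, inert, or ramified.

d = 43 ≡ 3 (mod 4), so O_K = ℤ[√43] and disc(K) = 4d = 172.
Since gcd(41, 172) = 1 the prime 41 does not ramify.
Legendre symbol by Euler's criterion: (43/41) ≡ 43^20 ≡ 1 (mod 41), i.e. (43/41) = 1.
(43/41) = 1, so 41 splits.

split — (41) = 𝔭₁𝔭₂ with 𝔭₁ ≠ 𝔭₂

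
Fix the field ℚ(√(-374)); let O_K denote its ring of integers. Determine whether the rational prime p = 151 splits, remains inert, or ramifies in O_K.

-374 mod 4 = 2, hence disc K = 4·(-374) = -1496 and O_K = ℤ[√-374].
disc(K) = -1496 is not divisible by 151; 151 is unramified.
Compute (-374/151) via Euler: 79^((151-1)/2) mod 151 = 150, so (-374/151) = -1.
d is a non-residue mod p, hence 151 remains inert in O_K.

151 remains inert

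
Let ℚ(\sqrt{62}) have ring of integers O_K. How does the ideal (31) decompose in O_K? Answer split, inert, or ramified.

31 is ramified

Since 62 ≢ 1 mod 4, the ring of integers is ℤ[√62] with discriminant 4·62 = 248.
31 divides disc(K) = 248, so 31 ramifies.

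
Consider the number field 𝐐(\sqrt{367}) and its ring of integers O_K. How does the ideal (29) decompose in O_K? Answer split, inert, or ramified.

d = 367 ≡ 3 (mod 4), so O_K = ℤ[√367] and disc(K) = 4d = 1468.
Since gcd(29, 1468) = 1 the prime 29 does not ramify.
Euler's criterion: 367^14 mod 29 = 28. Thus (367|29) = -1.
(367/29) = -1, so 29 is inert.

29 remains inert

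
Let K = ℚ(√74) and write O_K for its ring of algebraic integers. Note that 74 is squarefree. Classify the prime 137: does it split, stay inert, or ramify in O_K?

d = 74 ≡ 2 (mod 4), so O_K = ℤ[√74] and disc(K) = 4d = 296.
137 ∤ 296, so 137 is unramified.
(74/137) = 74^68 mod 137 = 1, giving Legendre symbol 1.
(74/137) = 1, so 137 splits.

splits completely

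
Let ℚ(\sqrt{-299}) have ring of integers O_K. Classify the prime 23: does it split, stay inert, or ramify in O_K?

d = -299 ≡ 1 (mod 4), so O_K = ℤ[(1+√-299)/2] and disc(K) = d = -299.
23 divides disc(K) = -299, so 23 ramifies.

p ramifies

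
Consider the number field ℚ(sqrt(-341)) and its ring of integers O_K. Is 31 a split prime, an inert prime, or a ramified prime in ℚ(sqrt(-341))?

-341 mod 4 = 3, hence disc K = 4·(-341) = -1364 and O_K = ℤ[√-341].
disc(K) = -1364 = 31·(-44), so p = 31 is ramified.

31 is ramified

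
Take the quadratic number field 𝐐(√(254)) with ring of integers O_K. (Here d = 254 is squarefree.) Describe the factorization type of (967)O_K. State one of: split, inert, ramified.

split — (967) = 𝔭₁𝔭₂ with 𝔭₁ ≠ 𝔭₂

d = 254 ≡ 2 (mod 4), so O_K = ℤ[√254] and disc(K) = 4d = 1016.
Since gcd(967, 1016) = 1 the prime 967 does not ramify.
(254/967) = 254^483 mod 967 = 1, giving Legendre symbol 1.
d is a quadratic residue mod p, hence 967 splits in O_K.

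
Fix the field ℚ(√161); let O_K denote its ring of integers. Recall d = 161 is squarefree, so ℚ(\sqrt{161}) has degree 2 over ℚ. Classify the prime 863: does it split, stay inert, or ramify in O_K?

splits completely

161 mod 4 = 1, hence disc K = 161 and O_K = ℤ[(1+√161)/2].
Since gcd(863, 161) = 1 the prime 863 does not ramify.
(161/863) = 161^431 mod 863 = 1, giving Legendre symbol 1.
d is a quadratic residue mod p, hence 863 splits in O_K.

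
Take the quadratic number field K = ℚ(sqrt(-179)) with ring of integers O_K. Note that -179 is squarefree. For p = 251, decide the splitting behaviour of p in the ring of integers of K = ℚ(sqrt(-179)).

251 remains inert

d = -179 ≡ 1 (mod 4), so O_K = ℤ[(1+√-179)/2] and disc(K) = d = -179.
Since gcd(251, -179) = 1 the prime 251 does not ramify.
Legendre symbol by Euler's criterion: (-179/251) ≡ (-179)^125 ≡ 250 (mod 251), i.e. (-179/251) = -1.
(-179/251) = -1, so 251 is inert.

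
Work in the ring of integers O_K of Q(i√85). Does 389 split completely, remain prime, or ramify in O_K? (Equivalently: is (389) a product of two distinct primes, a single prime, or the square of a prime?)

splits completely

d = -85 ≡ 3 (mod 4), so O_K = ℤ[√-85] and disc(K) = 4d = -340.
Since gcd(389, -340) = 1 the prime 389 does not ramify.
(-85/389) = 304^194 mod 389 = 1, giving Legendre symbol 1.
d is a quadratic residue mod p, hence 389 splits in O_K.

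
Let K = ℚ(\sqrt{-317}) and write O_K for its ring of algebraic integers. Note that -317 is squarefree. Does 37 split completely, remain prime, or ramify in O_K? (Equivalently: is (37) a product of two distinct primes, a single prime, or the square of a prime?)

splits completely

-317 mod 4 = 3, hence disc K = 4·(-317) = -1268 and O_K = ℤ[√-317].
37 ∤ -1268, so 37 is unramified.
Euler's criterion: (-317)^18 mod 37 = 1. Thus (-317|37) = 1.
(-317/37) = 1, so 37 splits.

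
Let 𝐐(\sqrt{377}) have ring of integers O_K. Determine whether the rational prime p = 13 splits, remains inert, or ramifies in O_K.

ramifies in O_K

Since 377 ≡ 1 mod 4, the ring of integers is ℤ[(1+√377)/2] with discriminant 377.
Ramification test: 13 | 377. The prime 13 ramifies in K.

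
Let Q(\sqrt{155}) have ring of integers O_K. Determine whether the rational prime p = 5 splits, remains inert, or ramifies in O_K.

ramifies in O_K

d = 155 ≡ 3 (mod 4), so O_K = ℤ[√155] and disc(K) = 4d = 620.
disc(K) = 620 = 5·124, so p = 5 is ramified.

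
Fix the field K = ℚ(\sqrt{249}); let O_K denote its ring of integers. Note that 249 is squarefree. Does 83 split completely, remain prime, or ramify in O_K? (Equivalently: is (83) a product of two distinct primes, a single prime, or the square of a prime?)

83 is ramified

d = 249 ≡ 1 (mod 4), so O_K = ℤ[(1+√249)/2] and disc(K) = d = 249.
Ramification test: 83 | 249. The prime 83 ramifies in K.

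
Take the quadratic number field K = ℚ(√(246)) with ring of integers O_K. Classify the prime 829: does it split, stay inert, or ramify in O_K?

inert — (829) stays prime in O_K

Since 246 ≢ 1 mod 4, the ring of integers is ℤ[√246] with discriminant 4·246 = 984.
disc(K) = 984 is not divisible by 829; 829 is unramified.
(246/829) = 246^414 mod 829 = 828, giving Legendre symbol -1.
d is a non-residue mod p, hence 829 remains inert in O_K.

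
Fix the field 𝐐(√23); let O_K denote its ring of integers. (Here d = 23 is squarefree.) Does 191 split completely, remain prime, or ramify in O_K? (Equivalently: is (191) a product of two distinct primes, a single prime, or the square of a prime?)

191 splits in O_K

23 mod 4 = 3, hence disc K = 4·23 = 92 and O_K = ℤ[√23].
191 ∤ 92, so 191 is unramified.
Compute (23/191) via Euler: 23^((191-1)/2) mod 191 = 1, so (23/191) = 1.
Legendre symbol 1 ⇒ 191 is split.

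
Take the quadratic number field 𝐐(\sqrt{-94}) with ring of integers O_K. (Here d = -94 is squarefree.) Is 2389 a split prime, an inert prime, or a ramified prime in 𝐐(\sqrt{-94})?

2389 splits in O_K

Since -94 ≢ 1 mod 4, the ring of integers is ℤ[√-94] with discriminant 4·(-94) = -376.
disc(K) = -376 is not divisible by 2389; 2389 is unramified.
Legendre symbol by Euler's criterion: (-94/2389) ≡ (-94)^1194 ≡ 1 (mod 2389), i.e. (-94/2389) = 1.
(-94/2389) = 1, so 2389 splits.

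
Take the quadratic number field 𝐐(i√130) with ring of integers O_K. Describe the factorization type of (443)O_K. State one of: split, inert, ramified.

-130 mod 4 = 2, hence disc K = 4·(-130) = -520 and O_K = ℤ[√-130].
Since gcd(443, -520) = 1 the prime 443 does not ramify.
Compute (-130/443) via Euler: 313^((443-1)/2) mod 443 = 442, so (-130/443) = -1.
d is a non-residue mod p, hence 443 remains inert in O_K.

inert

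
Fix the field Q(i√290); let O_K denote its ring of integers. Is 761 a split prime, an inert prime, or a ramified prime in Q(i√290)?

Since -290 ≢ 1 mod 4, the ring of integers is ℤ[√-290] with discriminant 4·(-290) = -1160.
disc(K) = -1160 is not divisible by 761; 761 is unramified.
Compute (-290/761) via Euler: 471^((761-1)/2) mod 761 = 1, so (-290/761) = 1.
(-290/761) = 1, so 761 splits.

p splits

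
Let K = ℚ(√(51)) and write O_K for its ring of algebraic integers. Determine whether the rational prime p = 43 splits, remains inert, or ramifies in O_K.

inert

Since 51 ≢ 1 mod 4, the ring of integers is ℤ[√51] with discriminant 4·51 = 204.
Since gcd(43, 204) = 1 the prime 43 does not ramify.
Euler's criterion: 51^21 mod 43 = 42. Thus (51|43) = -1.
Legendre symbol -1 ⇒ 43 is inert.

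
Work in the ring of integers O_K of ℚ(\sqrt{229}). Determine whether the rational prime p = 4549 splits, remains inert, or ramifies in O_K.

d = 229 ≡ 1 (mod 4), so O_K = ℤ[(1+√229)/2] and disc(K) = d = 229.
Since gcd(4549, 229) = 1 the prime 4549 does not ramify.
Compute (229/4549) via Euler: 229^((4549-1)/2) mod 4549 = 4548, so (229/4549) = -1.
Legendre symbol -1 ⇒ 4549 is inert.

p is inert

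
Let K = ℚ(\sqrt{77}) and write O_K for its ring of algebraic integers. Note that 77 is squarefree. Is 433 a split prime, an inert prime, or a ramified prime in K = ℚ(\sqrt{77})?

inert

d = 77 ≡ 1 (mod 4), so O_K = ℤ[(1+√77)/2] and disc(K) = d = 77.
disc(K) = 77 is not divisible by 433; 433 is unramified.
Legendre symbol by Euler's criterion: (77/433) ≡ 77^216 ≡ 432 (mod 433), i.e. (77/433) = -1.
d is a non-residue mod p, hence 433 remains inert in O_K.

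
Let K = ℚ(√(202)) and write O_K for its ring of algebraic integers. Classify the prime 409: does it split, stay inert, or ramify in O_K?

p splits

202 mod 4 = 2, hence disc K = 4·202 = 808 and O_K = ℤ[√202].
disc(K) = 808 is not divisible by 409; 409 is unramified.
Euler's criterion: 202^204 mod 409 = 1. Thus (202|409) = 1.
Legendre symbol 1 ⇒ 409 is split.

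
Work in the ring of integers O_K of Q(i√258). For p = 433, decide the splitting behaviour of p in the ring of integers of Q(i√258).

inert — (433) stays prime in O_K

d = -258 ≡ 2 (mod 4), so O_K = ℤ[√-258] and disc(K) = 4d = -1032.
433 ∤ -1032, so 433 is unramified.
Legendre symbol by Euler's criterion: (-258/433) ≡ (-258)^216 ≡ 432 (mod 433), i.e. (-258/433) = -1.
Legendre symbol -1 ⇒ 433 is inert.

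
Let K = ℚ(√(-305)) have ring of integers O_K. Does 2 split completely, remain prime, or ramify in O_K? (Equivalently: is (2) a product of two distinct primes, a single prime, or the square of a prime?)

d = -305 ≡ 3 (mod 4), so O_K = ℤ[√-305] and disc(K) = 4d = -1220.
disc(K) = -1220 = 2·(-610), so p = 2 is ramified.

p ramifies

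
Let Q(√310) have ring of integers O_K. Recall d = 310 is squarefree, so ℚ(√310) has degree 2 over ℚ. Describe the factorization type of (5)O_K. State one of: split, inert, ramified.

p ramifies

310 mod 4 = 2, hence disc K = 4·310 = 1240 and O_K = ℤ[√310].
disc(K) = 1240 = 5·248, so p = 5 is ramified.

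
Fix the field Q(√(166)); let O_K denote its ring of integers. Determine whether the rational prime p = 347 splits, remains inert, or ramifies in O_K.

166 mod 4 = 2, hence disc K = 4·166 = 664 and O_K = ℤ[√166].
347 ∤ 664, so 347 is unramified.
Euler's criterion: 166^173 mod 347 = 346. Thus (166|347) = -1.
Legendre symbol -1 ⇒ 347 is inert.

inert — (347) stays prime in O_K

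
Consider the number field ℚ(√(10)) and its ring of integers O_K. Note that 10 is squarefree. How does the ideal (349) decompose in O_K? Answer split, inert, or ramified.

10 mod 4 = 2, hence disc K = 4·10 = 40 and O_K = ℤ[√10].
disc(K) = 40 is not divisible by 349; 349 is unramified.
Compute (10/349) via Euler: 10^((349-1)/2) mod 349 = 348, so (10/349) = -1.
d is a non-residue mod p, hence 349 remains inert in O_K.

349 remains inert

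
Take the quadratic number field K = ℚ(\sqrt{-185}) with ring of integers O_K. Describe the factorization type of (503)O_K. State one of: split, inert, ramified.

Since -185 ≢ 1 mod 4, the ring of integers is ℤ[√-185] with discriminant 4·(-185) = -740.
disc(K) = -740 is not divisible by 503; 503 is unramified.
Euler's criterion: (-185)^251 mod 503 = 502. Thus (-185|503) = -1.
Legendre symbol -1 ⇒ 503 is inert.

inert — (503) stays prime in O_K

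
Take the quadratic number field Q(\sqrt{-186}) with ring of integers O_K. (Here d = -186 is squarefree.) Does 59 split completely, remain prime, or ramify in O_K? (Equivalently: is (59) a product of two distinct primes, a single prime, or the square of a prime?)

-186 mod 4 = 2, hence disc K = 4·(-186) = -744 and O_K = ℤ[√-186].
disc(K) = -744 is not divisible by 59; 59 is unramified.
Euler's criterion: (-186)^29 mod 59 = 58. Thus (-186|59) = -1.
d is a non-residue mod p, hence 59 remains inert in O_K.

inert — (59) stays prime in O_K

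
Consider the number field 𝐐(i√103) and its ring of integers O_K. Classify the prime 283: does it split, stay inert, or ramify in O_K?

p is inert

Since -103 ≡ 1 mod 4, the ring of integers is ℤ[(1+√-103)/2] with discriminant -103.
283 ∤ -103, so 283 is unramified.
Compute (-103/283) via Euler: 180^((283-1)/2) mod 283 = 282, so (-103/283) = -1.
Legendre symbol -1 ⇒ 283 is inert.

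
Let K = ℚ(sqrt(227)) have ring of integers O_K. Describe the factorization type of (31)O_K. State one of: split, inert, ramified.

Since 227 ≢ 1 mod 4, the ring of integers is ℤ[√227] with discriminant 4·227 = 908.
31 ∤ 908, so 31 is unramified.
Euler's criterion: 227^15 mod 31 = 1. Thus (227|31) = 1.
(227/31) = 1, so 31 splits.

split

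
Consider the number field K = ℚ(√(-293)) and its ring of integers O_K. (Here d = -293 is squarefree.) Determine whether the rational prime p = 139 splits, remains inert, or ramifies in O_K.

split — (139) = 𝔭₁𝔭₂ with 𝔭₁ ≠ 𝔭₂

-293 mod 4 = 3, hence disc K = 4·(-293) = -1172 and O_K = ℤ[√-293].
disc(K) = -1172 is not divisible by 139; 139 is unramified.
Euler's criterion: (-293)^69 mod 139 = 1. Thus (-293|139) = 1.
d is a quadratic residue mod p, hence 139 splits in O_K.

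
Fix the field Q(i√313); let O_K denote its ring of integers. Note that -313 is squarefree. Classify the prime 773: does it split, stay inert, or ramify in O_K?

-313 mod 4 = 3, hence disc K = 4·(-313) = -1252 and O_K = ℤ[√-313].
773 ∤ -1252, so 773 is unramified.
Euler's criterion: (-313)^386 mod 773 = 1. Thus (-313|773) = 1.
d is a quadratic residue mod p, hence 773 splits in O_K.

split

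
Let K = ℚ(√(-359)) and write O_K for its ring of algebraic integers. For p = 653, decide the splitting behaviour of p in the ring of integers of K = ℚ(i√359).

Since -359 ≡ 1 mod 4, the ring of integers is ℤ[(1+√-359)/2] with discriminant -359.
Since gcd(653, -359) = 1 the prime 653 does not ramify.
Euler's criterion: (-359)^326 mod 653 = 1. Thus (-359|653) = 1.
Legendre symbol 1 ⇒ 653 is split.

p splits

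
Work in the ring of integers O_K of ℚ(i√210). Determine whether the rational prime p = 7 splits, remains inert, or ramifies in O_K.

ramified — (7) = 𝔭²

-210 mod 4 = 2, hence disc K = 4·(-210) = -840 and O_K = ℤ[√-210].
Ramification test: 7 | -840. The prime 7 ramifies in K.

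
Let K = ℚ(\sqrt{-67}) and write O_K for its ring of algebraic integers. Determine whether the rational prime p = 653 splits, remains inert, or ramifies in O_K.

d = -67 ≡ 1 (mod 4), so O_K = ℤ[(1+√-67)/2] and disc(K) = d = -67.
653 ∤ -67, so 653 is unramified.
Euler's criterion: (-67)^326 mod 653 = 652. Thus (-67|653) = -1.
d is a non-residue mod p, hence 653 remains inert in O_K.

p is inert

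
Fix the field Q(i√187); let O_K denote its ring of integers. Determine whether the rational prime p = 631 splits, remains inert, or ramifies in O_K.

-187 mod 4 = 1, hence disc K = -187 and O_K = ℤ[(1+√-187)/2].
Since gcd(631, -187) = 1 the prime 631 does not ramify.
Euler's criterion: (-187)^315 mod 631 = 1. Thus (-187|631) = 1.
Legendre symbol 1 ⇒ 631 is split.

631 splits in O_K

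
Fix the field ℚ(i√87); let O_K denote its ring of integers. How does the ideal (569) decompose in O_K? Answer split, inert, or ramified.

Since -87 ≡ 1 mod 4, the ring of integers is ℤ[(1+√-87)/2] with discriminant -87.
disc(K) = -87 is not divisible by 569; 569 is unramified.
(-87/569) = 482^284 mod 569 = 1, giving Legendre symbol 1.
(-87/569) = 1, so 569 splits.

splits completely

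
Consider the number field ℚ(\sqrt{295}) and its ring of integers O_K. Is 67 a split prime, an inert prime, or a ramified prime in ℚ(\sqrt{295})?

67 remains inert

295 mod 4 = 3, hence disc K = 4·295 = 1180 and O_K = ℤ[√295].
Since gcd(67, 1180) = 1 the prime 67 does not ramify.
Euler's criterion: 295^33 mod 67 = 66. Thus (295|67) = -1.
Legendre symbol -1 ⇒ 67 is inert.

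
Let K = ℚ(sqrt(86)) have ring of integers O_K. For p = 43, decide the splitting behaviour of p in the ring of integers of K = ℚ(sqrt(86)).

ramified — (43) = 𝔭²

86 mod 4 = 2, hence disc K = 4·86 = 344 and O_K = ℤ[√86].
Ramification test: 43 | 344. The prime 43 ramifies in K.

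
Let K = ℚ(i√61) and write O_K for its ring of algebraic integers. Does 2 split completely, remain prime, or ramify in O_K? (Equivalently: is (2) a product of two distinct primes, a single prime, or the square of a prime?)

ramifies in O_K

d = -61 ≡ 3 (mod 4), so O_K = ℤ[√-61] and disc(K) = 4d = -244.
Ramification test: 2 | -244. The prime 2 ramifies in K.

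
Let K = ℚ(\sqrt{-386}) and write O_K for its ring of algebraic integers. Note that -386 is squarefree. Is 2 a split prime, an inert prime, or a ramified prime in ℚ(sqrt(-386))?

-386 mod 4 = 2, hence disc K = 4·(-386) = -1544 and O_K = ℤ[√-386].
disc(K) = -1544 = 2·(-772), so p = 2 is ramified.

ramified — (2) = 𝔭²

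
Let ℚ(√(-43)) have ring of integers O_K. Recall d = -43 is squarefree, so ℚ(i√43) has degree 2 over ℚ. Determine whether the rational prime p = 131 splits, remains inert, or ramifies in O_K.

-43 mod 4 = 1, hence disc K = -43 and O_K = ℤ[(1+√-43)/2].
Since gcd(131, -43) = 1 the prime 131 does not ramify.
Legendre symbol by Euler's criterion: (-43/131) ≡ (-43)^65 ≡ 130 (mod 131), i.e. (-43/131) = -1.
(-43/131) = -1, so 131 is inert.

remains prime (inert)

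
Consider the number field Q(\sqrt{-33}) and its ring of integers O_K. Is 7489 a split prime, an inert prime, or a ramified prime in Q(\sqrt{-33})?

split — (7489) = 𝔭₁𝔭₂ with 𝔭₁ ≠ 𝔭₂

-33 mod 4 = 3, hence disc K = 4·(-33) = -132 and O_K = ℤ[√-33].
disc(K) = -132 is not divisible by 7489; 7489 is unramified.
Euler's criterion: (-33)^3744 mod 7489 = 1. Thus (-33|7489) = 1.
Legendre symbol 1 ⇒ 7489 is split.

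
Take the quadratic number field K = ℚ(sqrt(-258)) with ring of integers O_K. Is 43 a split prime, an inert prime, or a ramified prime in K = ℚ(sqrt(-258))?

Since -258 ≢ 1 mod 4, the ring of integers is ℤ[√-258] with discriminant 4·(-258) = -1032.
disc(K) = -1032 = 43·(-24), so p = 43 is ramified.

43 is ramified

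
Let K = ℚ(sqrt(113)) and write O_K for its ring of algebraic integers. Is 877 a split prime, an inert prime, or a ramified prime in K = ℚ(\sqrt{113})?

d = 113 ≡ 1 (mod 4), so O_K = ℤ[(1+√113)/2] and disc(K) = d = 113.
disc(K) = 113 is not divisible by 877; 877 is unramified.
(113/877) = 113^438 mod 877 = 876, giving Legendre symbol -1.
Legendre symbol -1 ⇒ 877 is inert.

inert — (877) stays prime in O_K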